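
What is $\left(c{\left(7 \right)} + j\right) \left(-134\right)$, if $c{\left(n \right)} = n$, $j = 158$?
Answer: $-22110$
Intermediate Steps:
$\left(c{\left(7 \right)} + j\right) \left(-134\right) = \left(7 + 158\right) \left(-134\right) = 165 \left(-134\right) = -22110$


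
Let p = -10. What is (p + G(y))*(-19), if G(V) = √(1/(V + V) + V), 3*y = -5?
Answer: 190 - 19*I*√1770/30 ≈ 190.0 - 26.645*I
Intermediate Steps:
y = -5/3 (y = (⅓)*(-5) = -5/3 ≈ -1.6667)
G(V) = √(V + 1/(2*V)) (G(V) = √(1/(2*V) + V) = √(V + 1/(2*V)))
(p + G(y))*(-19) = (-10 + √(2/(-5/3) + 4*(-5/3))/2)*(-19) = (-10 + √(2*(-⅗) - 20/3)/2)*(-19) = (-10 + √(-6/5 - 20/3)/2)*(-19) = (-10 + √(-118/15)/2)*(-19) = (-10 + (I*√1770/15)/2)*(-19) = (-10 + I*√1770/30)*(-19) = 190 - 19*I*√1770/30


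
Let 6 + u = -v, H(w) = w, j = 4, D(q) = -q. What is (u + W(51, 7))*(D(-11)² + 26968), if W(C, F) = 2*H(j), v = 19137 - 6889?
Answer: -331731894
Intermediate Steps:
v = 12248
W(C, F) = 8 (W(C, F) = 2*4 = 8)
u = -12254 (u = -6 - 1*12248 = -6 - 12248 = -12254)
(u + W(51, 7))*(D(-11)² + 26968) = (-12254 + 8)*((-1*(-11))² + 26968) = -12246*(11² + 26968) = -12246*(121 + 26968) = -12246*27089 = -331731894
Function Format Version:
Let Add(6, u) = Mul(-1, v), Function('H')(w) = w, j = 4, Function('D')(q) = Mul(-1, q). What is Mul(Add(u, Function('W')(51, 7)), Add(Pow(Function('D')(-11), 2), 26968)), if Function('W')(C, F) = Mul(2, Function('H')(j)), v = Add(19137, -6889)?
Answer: -331731894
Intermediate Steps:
v = 12248
Function('W')(C, F) = 8 (Function('W')(C, F) = Mul(2, 4) = 8)
u = -12254 (u = Add(-6, Mul(-1, 12248)) = Add(-6, -12248) = -12254)
Mul(Add(u, Function('W')(51, 7)), Add(Pow(Function('D')(-11), 2), 26968)) = Mul(Add(-12254, 8), Add(Pow(Mul(-1, -11), 2), 26968)) = Mul(-12246, Add(Pow(11, 2), 26968)) = Mul(-12246, Add(121, 26968)) = Mul(-12246, 27089) = -331731894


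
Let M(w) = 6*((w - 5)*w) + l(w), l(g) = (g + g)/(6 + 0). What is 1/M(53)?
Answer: 3/45845 ≈ 6.5438e-5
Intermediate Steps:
l(g) = g/3 (l(g) = (2*g)/6 = (2*g)*(1/6) = g/3)
M(w) = w/3 + 6*w*(-5 + w) (M(w) = 6*((w - 5)*w) + w/3 = 6*((-5 + w)*w) + w/3 = 6*(w*(-5 + w)) + w/3 = 6*w*(-5 + w) + w/3 = w/3 + 6*w*(-5 + w))
1/M(53) = 1/((1/3)*53*(-89 + 18*53)) = 1/((1/3)*53*(-89 + 954)) = 1/((1/3)*53*865) = 1/(45845/3) = 3/45845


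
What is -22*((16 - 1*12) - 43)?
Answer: 858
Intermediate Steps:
-22*((16 - 1*12) - 43) = -22*((16 - 12) - 43) = -22*(4 - 43) = -22*(-39) = 858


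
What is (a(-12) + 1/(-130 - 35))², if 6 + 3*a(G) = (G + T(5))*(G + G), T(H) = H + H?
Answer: 5331481/27225 ≈ 195.83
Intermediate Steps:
T(H) = 2*H
a(G) = -2 + 2*G*(10 + G)/3 (a(G) = -2 + ((G + 2*5)*(G + G))/3 = -2 + ((G + 10)*(2*G))/3 = -2 + ((10 + G)*(2*G))/3 = -2 + (2*G*(10 + G))/3 = -2 + 2*G*(10 + G)/3)
(a(-12) + 1/(-130 - 35))² = ((-2 + (⅔)*(-12)² + (20/3)*(-12)) + 1/(-130 - 35))² = ((-2 + (⅔)*144 - 80) + 1/(-165))² = ((-2 + 96 - 80) - 1/165)² = (14 - 1/165)² = (2309/165)² = 5331481/27225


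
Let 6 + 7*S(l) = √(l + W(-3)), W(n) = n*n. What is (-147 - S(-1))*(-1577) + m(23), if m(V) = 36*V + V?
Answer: 1619228/7 + 3154*√2/7 ≈ 2.3196e+5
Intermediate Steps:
W(n) = n²
m(V) = 37*V
S(l) = -6/7 + √(9 + l)/7 (S(l) = -6/7 + √(l + (-3)²)/7 = -6/7 + √(l + 9)/7 = -6/7 + √(9 + l)/7)
(-147 - S(-1))*(-1577) + m(23) = (-147 - (-6/7 + √(9 - 1)/7))*(-1577) + 37*23 = (-147 - (-6/7 + √8/7))*(-1577) + 851 = (-147 - (-6/7 + (2*√2)/7))*(-1577) + 851 = (-147 - (-6/7 + 2*√2/7))*(-1577) + 851 = (-147 + (6/7 - 2*√2/7))*(-1577) + 851 = (-1023/7 - 2*√2/7)*(-1577) + 851 = (1613271/7 + 3154*√2/7) + 851 = 1619228/7 + 3154*√2/7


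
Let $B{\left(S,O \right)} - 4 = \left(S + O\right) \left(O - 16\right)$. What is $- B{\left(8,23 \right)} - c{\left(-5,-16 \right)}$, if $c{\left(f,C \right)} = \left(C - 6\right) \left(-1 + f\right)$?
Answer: $-353$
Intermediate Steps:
$B{\left(S,O \right)} = 4 + \left(-16 + O\right) \left(O + S\right)$ ($B{\left(S,O \right)} = 4 + \left(S + O\right) \left(O - 16\right) = 4 + \left(O + S\right) \left(-16 + O\right) = 4 + \left(-16 + O\right) \left(O + S\right)$)
$c{\left(f,C \right)} = \left(-1 + f\right) \left(-6 + C\right)$ ($c{\left(f,C \right)} = \left(-6 + C\right) \left(-1 + f\right) = \left(-1 + f\right) \left(-6 + C\right)$)
$- B{\left(8,23 \right)} - c{\left(-5,-16 \right)} = - (4 + 23^{2} - 368 - 128 + 23 \cdot 8) - \left(6 - -16 - -30 - -80\right) = - (4 + 529 - 368 - 128 + 184) - \left(6 + 16 + 30 + 80\right) = \left(-1\right) 221 - 132 = -221 - 132 = -353$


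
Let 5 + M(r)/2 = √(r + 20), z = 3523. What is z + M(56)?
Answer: 3513 + 4*√19 ≈ 3530.4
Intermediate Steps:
M(r) = -10 + 2*√(20 + r) (M(r) = -10 + 2*√(r + 20) = -10 + 2*√(20 + r))
z + M(56) = 3523 + (-10 + 2*√(20 + 56)) = 3523 + (-10 + 2*√76) = 3523 + (-10 + 2*(2*√19)) = 3523 + (-10 + 4*√19) = 3513 + 4*√19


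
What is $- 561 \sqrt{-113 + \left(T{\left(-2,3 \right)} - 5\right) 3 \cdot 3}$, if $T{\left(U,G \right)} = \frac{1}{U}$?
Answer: $- \frac{2805 i \sqrt{26}}{2} \approx - 7151.4 i$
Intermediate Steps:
$- 561 \sqrt{-113 + \left(T{\left(-2,3 \right)} - 5\right) 3 \cdot 3} = - 561 \sqrt{-113 + \left(\frac{1}{-2} - 5\right) 3 \cdot 3} = - 561 \sqrt{-113 + \left(- \frac{1}{2} - 5\right) 3 \cdot 3} = - 561 \sqrt{-113 + \left(- \frac{11}{2}\right) 3 \cdot 3} = - 561 \sqrt{-113 - \frac{99}{2}} = - 561 \sqrt{- \frac{325}{2}} = - 561 \frac{5 i \sqrt{26}}{2} = - \frac{2805 i \sqrt{26}}{2}$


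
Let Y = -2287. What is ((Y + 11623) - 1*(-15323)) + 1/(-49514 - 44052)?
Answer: 2307243993/93566 ≈ 24659.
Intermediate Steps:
((Y + 11623) - 1*(-15323)) + 1/(-49514 - 44052) = ((-2287 + 11623) - 1*(-15323)) + 1/(-49514 - 44052) = (9336 + 15323) + 1/(-93566) = 24659 - 1/93566 = 2307243993/93566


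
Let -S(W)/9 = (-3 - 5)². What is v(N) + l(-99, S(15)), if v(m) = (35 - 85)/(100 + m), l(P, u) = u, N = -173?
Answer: -41998/73 ≈ -575.32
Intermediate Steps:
S(W) = -576 (S(W) = -9*(-3 - 5)² = -9*(-8)² = -9*64 = -576)
v(m) = -50/(100 + m)
v(N) + l(-99, S(15)) = -50/(100 - 173) - 576 = -50/(-73) - 576 = -50*(-1/73) - 576 = 50/73 - 576 = -41998/73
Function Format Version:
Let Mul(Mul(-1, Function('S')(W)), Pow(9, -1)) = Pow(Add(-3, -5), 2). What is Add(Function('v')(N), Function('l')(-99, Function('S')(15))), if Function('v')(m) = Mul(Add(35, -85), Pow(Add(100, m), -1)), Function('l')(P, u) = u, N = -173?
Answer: Rational(-41998, 73) ≈ -575.32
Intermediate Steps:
Function('S')(W) = -576 (Function('S')(W) = Mul(-9, Pow(Add(-3, -5), 2)) = Mul(-9, Pow(-8, 2)) = Mul(-9, 64) = -576)
Function('v')(m) = Mul(-50, Pow(Add(100, m), -1))
Add(Function('v')(N), Function('l')(-99, Function('S')(15))) = Add(Mul(-50, Pow(Add(100, -173), -1)), -576) = Add(Mul(-50, Pow(-73, -1)), -576) = Add(Mul(-50, Rational(-1, 73)), -576) = Add(Rational(50, 73), -576) = Rational(-41998, 73)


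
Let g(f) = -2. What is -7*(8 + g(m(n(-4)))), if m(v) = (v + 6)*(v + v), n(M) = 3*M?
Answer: -42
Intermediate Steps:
m(v) = 2*v*(6 + v) (m(v) = (6 + v)*(2*v) = 2*v*(6 + v))
-7*(8 + g(m(n(-4)))) = -7*(8 - 2) = -7*6 = -42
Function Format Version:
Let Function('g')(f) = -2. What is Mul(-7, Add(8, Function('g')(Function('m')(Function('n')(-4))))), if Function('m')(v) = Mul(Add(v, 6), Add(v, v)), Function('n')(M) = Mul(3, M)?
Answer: -42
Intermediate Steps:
Function('m')(v) = Mul(2, v, Add(6, v)) (Function('m')(v) = Mul(Add(6, v), Mul(2, v)) = Mul(2, v, Add(6, v)))
Mul(-7, Add(8, Function('g')(Function('m')(Function('n')(-4))))) = Mul(-7, Add(8, -2)) = Mul(-7, 6) = -42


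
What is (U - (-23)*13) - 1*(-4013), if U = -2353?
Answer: 1959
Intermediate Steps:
(U - (-23)*13) - 1*(-4013) = (-2353 - (-23)*13) - 1*(-4013) = (-2353 - 1*(-299)) + 4013 = (-2353 + 299) + 4013 = -2054 + 4013 = 1959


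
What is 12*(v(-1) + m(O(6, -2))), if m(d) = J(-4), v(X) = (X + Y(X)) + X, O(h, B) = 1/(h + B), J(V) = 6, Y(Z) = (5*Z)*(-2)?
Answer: 168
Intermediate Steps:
Y(Z) = -10*Z
O(h, B) = 1/(B + h)
v(X) = -8*X (v(X) = (X - 10*X) + X = -9*X + X = -8*X)
m(d) = 6
12*(v(-1) + m(O(6, -2))) = 12*(-8*(-1) + 6) = 12*(8 + 6) = 12*14 = 168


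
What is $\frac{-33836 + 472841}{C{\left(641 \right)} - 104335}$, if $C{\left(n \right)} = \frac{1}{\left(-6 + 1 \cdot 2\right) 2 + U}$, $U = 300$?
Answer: $- \frac{42729820}{10155273} \approx -4.2076$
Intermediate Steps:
$C{\left(n \right)} = \frac{1}{292}$ ($C{\left(n \right)} = \frac{1}{\left(-6 + 1 \cdot 2\right) 2 + 300} = \frac{1}{\left(-6 + 2\right) 2 + 300} = \frac{1}{\left(-4\right) 2 + 300} = \frac{1}{-8 + 300} = \frac{1}{292}$)
$\frac{-33836 + 472841}{C{\left(641 \right)} - 104335} = \frac{-33836 + 472841}{\frac{1}{292} - 104335} = \frac{439005}{- \frac{30465819}{292}} = 439005 \left(- \frac{292}{30465819}\right) = - \frac{42729820}{10155273}$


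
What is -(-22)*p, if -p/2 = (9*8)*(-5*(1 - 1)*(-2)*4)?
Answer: 0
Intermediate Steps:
p = 0 (p = -2*9*8*-5*(1 - 1)*(-2)*4 = -144*-0*(-2)*4 = -144*-5*0*4 = -144*0*4 = -144*0 = -2*0 = 0)
-(-22)*p = -(-22)*0 = -1*0 = 0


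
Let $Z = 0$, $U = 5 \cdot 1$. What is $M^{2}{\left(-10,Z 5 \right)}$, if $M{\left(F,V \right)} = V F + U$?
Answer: $25$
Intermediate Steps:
$U = 5$
$M{\left(F,V \right)} = 5 + F V$ ($M{\left(F,V \right)} = V F + 5 = F V + 5 = 5 + F V$)
$M^{2}{\left(-10,Z 5 \right)} = \left(5 - 10 \cdot 0 \cdot 5\right)^{2} = \left(5 - 0\right)^{2} = \left(5 + 0\right)^{2} = 5^{2} = 25$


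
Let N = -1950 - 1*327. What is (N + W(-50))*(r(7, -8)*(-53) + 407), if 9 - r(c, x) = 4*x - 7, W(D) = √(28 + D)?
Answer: 4865949 - 2137*I*√22 ≈ 4.866e+6 - 10023.0*I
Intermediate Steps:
r(c, x) = 16 - 4*x (r(c, x) = 9 - (4*x - 7) = 9 - (-7 + 4*x) = 9 + (7 - 4*x) = 16 - 4*x)
N = -2277 (N = -1950 - 327 = -2277)
(N + W(-50))*(r(7, -8)*(-53) + 407) = (-2277 + √(28 - 50))*((16 - 4*(-8))*(-53) + 407) = (-2277 + √(-22))*((16 + 32)*(-53) + 407) = (-2277 + I*√22)*(48*(-53) + 407) = (-2277 + I*√22)*(-2544 + 407) = (-2277 + I*√22)*(-2137) = 4865949 - 2137*I*√22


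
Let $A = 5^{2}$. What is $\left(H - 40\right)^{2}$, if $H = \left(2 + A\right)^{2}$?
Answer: $474721$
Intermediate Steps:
$A = 25$
$H = 729$ ($H = \left(2 + 25\right)^{2} = 27^{2} = 729$)
$\left(H - 40\right)^{2} = \left(729 - 40\right)^{2} = 689^{2} = 474721$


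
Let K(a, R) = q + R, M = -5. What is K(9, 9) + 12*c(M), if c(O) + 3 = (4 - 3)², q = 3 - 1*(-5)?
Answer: -7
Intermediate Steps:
q = 8 (q = 3 + 5 = 8)
c(O) = -2 (c(O) = -3 + (4 - 3)² = -3 + 1² = -3 + 1 = -2)
K(a, R) = 8 + R
K(9, 9) + 12*c(M) = (8 + 9) + 12*(-2) = 17 - 24 = -7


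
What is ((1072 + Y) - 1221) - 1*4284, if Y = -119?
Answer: -4552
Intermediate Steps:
((1072 + Y) - 1221) - 1*4284 = ((1072 - 119) - 1221) - 1*4284 = (953 - 1221) - 4284 = -268 - 4284 = -4552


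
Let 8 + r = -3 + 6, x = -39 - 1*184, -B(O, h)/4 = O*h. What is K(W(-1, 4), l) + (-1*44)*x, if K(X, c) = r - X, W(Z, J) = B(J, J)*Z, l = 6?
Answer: 9743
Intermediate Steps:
B(O, h) = -4*O*h
x = -223 (x = -39 - 184 = -223)
r = -5 (r = -8 + (-3 + 6) = -8 + 3 = -5)
W(Z, J) = -4*Z*J² (W(Z, J) = (-4*J*J)*Z = (-4*J²)*Z = -4*Z*J²)
K(X, c) = -5 - X
K(W(-1, 4), l) + (-1*44)*x = (-5 - (-4)*(-1)*4²) - 1*44*(-223) = (-5 - (-4)*(-1)*16) - 44*(-223) = (-5 - 1*64) + 9812 = (-5 - 64) + 9812 = -69 + 9812 = 9743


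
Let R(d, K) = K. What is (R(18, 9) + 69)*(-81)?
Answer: -6318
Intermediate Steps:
(R(18, 9) + 69)*(-81) = (9 + 69)*(-81) = 78*(-81) = -6318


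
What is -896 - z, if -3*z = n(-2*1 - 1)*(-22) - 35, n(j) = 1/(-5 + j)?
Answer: -3627/4 ≈ -906.75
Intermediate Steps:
z = 43/4 (z = -(-22/(-5 + (-2*1 - 1)) - 35)/3 = -(-22/(-5 + (-2 - 1)) - 35)/3 = -(-22/(-5 - 3) - 35)/3 = -(-22/(-8) - 35)/3 = -(-⅛*(-22) - 35)/3 = -(11/4 - 35)/3 = -⅓*(-129/4) = 43/4 ≈ 10.750)
-896 - z = -896 - 1*43/4 = -896 - 43/4 = -3627/4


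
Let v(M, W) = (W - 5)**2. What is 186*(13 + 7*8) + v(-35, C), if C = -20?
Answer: 13459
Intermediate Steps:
v(M, W) = (-5 + W)**2
186*(13 + 7*8) + v(-35, C) = 186*(13 + 7*8) + (-5 - 20)**2 = 186*(13 + 56) + (-25)**2 = 186*69 + 625 = 12834 + 625 = 13459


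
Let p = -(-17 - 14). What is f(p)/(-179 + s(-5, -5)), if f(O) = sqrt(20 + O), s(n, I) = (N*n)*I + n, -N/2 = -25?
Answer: sqrt(51)/1066 ≈ 0.0066993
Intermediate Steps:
N = 50 (N = -2*(-25) = 50)
s(n, I) = n + 50*I*n (s(n, I) = (50*n)*I + n = 50*I*n + n = n + 50*I*n)
p = 31 (p = -1*(-31) = 31)
f(p)/(-179 + s(-5, -5)) = sqrt(20 + 31)/(-179 - 5*(1 + 50*(-5))) = sqrt(51)/(-179 - 5*(1 - 250)) = sqrt(51)/(-179 - 5*(-249)) = sqrt(51)/(-179 + 1245) = sqrt(51)/1066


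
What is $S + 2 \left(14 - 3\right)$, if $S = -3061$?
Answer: $-3039$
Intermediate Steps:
$S + 2 \left(14 - 3\right) = -3061 + 2 \left(14 - 3\right) = -3061 + 2 \cdot 11 = -3061 + 22 = -3039$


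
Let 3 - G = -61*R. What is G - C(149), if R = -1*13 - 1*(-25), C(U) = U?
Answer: 586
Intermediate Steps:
R = 12 (R = -13 + 25 = 12)
G = 735 (G = 3 - (-61)*12 = 3 - 1*(-732) = 3 + 732 = 735)
G - C(149) = 735 - 1*149 = 735 - 149 = 586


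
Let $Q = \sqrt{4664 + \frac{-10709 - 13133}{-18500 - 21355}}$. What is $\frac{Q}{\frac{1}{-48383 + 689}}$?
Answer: $- \frac{15898 \sqrt{7409345883510}}{13285} \approx -3.2574 \cdot 10^{6}$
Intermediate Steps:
$Q = \frac{\sqrt{7409345883510}}{39855}$ ($Q = \sqrt{4664 - \frac{23842}{-39855}} = \sqrt{4664 - - \frac{23842}{39855}} = \sqrt{4664 + \frac{23842}{39855}} = \sqrt{\frac{185907562}{39855}} = \frac{\sqrt{7409345883510}}{39855} \approx 68.298$)
$\frac{Q}{\frac{1}{-48383 + 689}} = \frac{\frac{1}{39855} \sqrt{7409345883510}}{\frac{1}{-48383 + 689}} = \frac{\frac{1}{39855} \sqrt{7409345883510}}{\frac{1}{-47694}} = \frac{\frac{1}{39855} \sqrt{7409345883510}}{- \frac{1}{47694}} = \frac{\sqrt{7409345883510}}{39855} \left(-47694\right) = - \frac{15898 \sqrt{7409345883510}}{13285}$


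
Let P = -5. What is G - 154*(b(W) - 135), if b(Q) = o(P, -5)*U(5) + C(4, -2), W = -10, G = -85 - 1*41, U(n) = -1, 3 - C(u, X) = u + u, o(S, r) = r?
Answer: 20664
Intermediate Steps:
C(u, X) = 3 - 2*u (C(u, X) = 3 - (u + u) = 3 - 2*u)
G = -126 (G = -85 - 41 = -126)
b(Q) = 0 (b(Q) = -5*(-1) + (3 - 2*4) = 5 + (3 - 8) = 5 - 5 = 0)
G - 154*(b(W) - 135) = -126 - 154*(0 - 135) = -126 - 154*(-135) = -126 + 20790 = 20664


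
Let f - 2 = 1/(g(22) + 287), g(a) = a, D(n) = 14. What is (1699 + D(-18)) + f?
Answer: 529936/309 ≈ 1715.0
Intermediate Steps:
f = 619/309 (f = 2 + 1/(22 + 287) = 2 + 1/309 = 619/309 ≈ 2.0032)
(1699 + D(-18)) + f = (1699 + 14) + 619/309 = 1713 + 619/309 = 529936/309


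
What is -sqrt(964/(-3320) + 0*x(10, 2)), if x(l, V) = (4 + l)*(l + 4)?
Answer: -I*sqrt(200030)/830 ≈ -0.53885*I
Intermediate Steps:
x(l, V) = (4 + l)**2 (x(l, V) = (4 + l)*(4 + l) = (4 + l)**2)
-sqrt(964/(-3320) + 0*x(10, 2)) = -sqrt(964/(-3320) + 0*(4 + 10)**2) = -sqrt(964*(-1/3320) + 0*14**2) = -sqrt(-241/830 + 0*196) = -sqrt(-241/830 + 0) = -sqrt(-241/830) = -I*sqrt(200030)/830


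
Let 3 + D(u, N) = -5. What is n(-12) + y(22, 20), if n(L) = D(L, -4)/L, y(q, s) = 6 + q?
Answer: 86/3 ≈ 28.667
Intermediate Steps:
D(u, N) = -8 (D(u, N) = -3 - 5 = -8)
n(L) = -8/L
n(-12) + y(22, 20) = -8/(-12) + (6 + 22) = -8*(-1/12) + 28 = ⅔ + 28 = 86/3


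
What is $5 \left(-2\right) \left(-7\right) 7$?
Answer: $490$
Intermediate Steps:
$5 \left(-2\right) \left(-7\right) 7 = \left(-10\right) \left(-7\right) 7 = 70 \cdot 7 = 490$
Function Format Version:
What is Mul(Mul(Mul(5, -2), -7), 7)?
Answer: 490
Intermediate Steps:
Mul(Mul(Mul(5, -2), -7), 7) = Mul(Mul(-10, -7), 7) = Mul(70, 7) = 490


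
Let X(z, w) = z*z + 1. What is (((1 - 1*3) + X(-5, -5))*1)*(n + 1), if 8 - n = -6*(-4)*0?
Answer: 216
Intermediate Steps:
X(z, w) = 1 + z² (X(z, w) = z² + 1 = 1 + z²)
n = 8 (n = 8 - (-6*(-4))*0 = 8 - 24*0 = 8 - 1*0 = 8 + 0 = 8)
(((1 - 1*3) + X(-5, -5))*1)*(n + 1) = (((1 - 1*3) + (1 + (-5)²))*1)*(8 + 1) = (((1 - 3) + (1 + 25))*1)*9 = ((-2 + 26)*1)*9 = (24*1)*9 = 24*9 = 216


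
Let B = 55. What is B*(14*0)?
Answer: 0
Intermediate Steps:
B*(14*0) = 55*(14*0) = 55*0 = 0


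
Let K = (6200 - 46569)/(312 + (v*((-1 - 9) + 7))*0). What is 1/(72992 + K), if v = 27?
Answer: 312/22733135 ≈ 1.3724e-5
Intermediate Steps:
K = -40369/312 (K = (6200 - 46569)/(312 + (27*((-1 - 9) + 7))*0) = -40369/(312 + (27*(-10 + 7))*0) = -40369/(312 + (27*(-3))*0) = -40369/(312 - 81*0) = -40369/(312 + 0) = -40369/312 ≈ -129.39)
1/(72992 + K) = 1/(72992 - 40369/312) = 1/(22733135/312) = 312/22733135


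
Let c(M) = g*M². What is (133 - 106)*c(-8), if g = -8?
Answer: -13824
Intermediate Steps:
c(M) = -8*M²
(133 - 106)*c(-8) = (133 - 106)*(-8*(-8)²) = 27*(-8*64) = 27*(-512) = -13824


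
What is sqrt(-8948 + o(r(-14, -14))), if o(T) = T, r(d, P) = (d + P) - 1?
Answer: I*sqrt(8977) ≈ 94.747*I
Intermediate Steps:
r(d, P) = -1 + P + d (r(d, P) = (P + d) - 1 = -1 + P + d)
sqrt(-8948 + o(r(-14, -14))) = sqrt(-8948 + (-1 - 14 - 14)) = sqrt(-8948 - 29) = sqrt(-8977) = I*sqrt(8977)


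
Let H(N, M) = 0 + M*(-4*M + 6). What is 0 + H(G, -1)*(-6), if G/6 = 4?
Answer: 60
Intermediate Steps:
G = 24 (G = 6*4 = 24)
H(N, M) = M*(6 - 4*M) (H(N, M) = 0 + M*(6 - 4*M) = M*(6 - 4*M))
0 + H(G, -1)*(-6) = 0 + (2*(-1)*(3 - 2*(-1)))*(-6) = 0 + (2*(-1)*(3 + 2))*(-6) = 0 + (2*(-1)*5)*(-6) = 0 - 10*(-6) = 0 + 60 = 60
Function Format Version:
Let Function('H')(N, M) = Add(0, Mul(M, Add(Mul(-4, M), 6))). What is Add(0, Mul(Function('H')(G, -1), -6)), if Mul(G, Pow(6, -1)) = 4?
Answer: 60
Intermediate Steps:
G = 24 (G = Mul(6, 4) = 24)
Function('H')(N, M) = Mul(M, Add(6, Mul(-4, M))) (Function('H')(N, M) = Add(0, Mul(M, Add(6, Mul(-4, M)))) = Mul(M, Add(6, Mul(-4, M))))
Add(0, Mul(Function('H')(G, -1), -6)) = Add(0, Mul(Mul(2, -1, Add(3, Mul(-2, -1))), -6)) = Add(0, Mul(Mul(2, -1, Add(3, 2)), -6)) = Add(0, Mul(Mul(2, -1, 5), -6)) = Add(0, Mul(-10, -6)) = Add(0, 60) = 60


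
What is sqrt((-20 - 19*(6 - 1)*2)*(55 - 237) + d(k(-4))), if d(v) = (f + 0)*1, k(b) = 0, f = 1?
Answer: sqrt(38221) ≈ 195.50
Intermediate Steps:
d(v) = 1 (d(v) = (1 + 0)*1 = 1*1 = 1)
sqrt((-20 - 19*(6 - 1)*2)*(55 - 237) + d(k(-4))) = sqrt((-20 - 19*(6 - 1)*2)*(55 - 237) + 1) = sqrt((-20 - 95*2)*(-182) + 1) = sqrt((-20 - 19*10)*(-182) + 1) = sqrt((-20 - 190)*(-182) + 1) = sqrt(-210*(-182) + 1) = sqrt(38220 + 1) = sqrt(38221)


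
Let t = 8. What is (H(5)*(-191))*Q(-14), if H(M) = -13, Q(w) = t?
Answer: 19864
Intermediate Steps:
Q(w) = 8
(H(5)*(-191))*Q(-14) = -13*(-191)*8 = 2483*8 = 19864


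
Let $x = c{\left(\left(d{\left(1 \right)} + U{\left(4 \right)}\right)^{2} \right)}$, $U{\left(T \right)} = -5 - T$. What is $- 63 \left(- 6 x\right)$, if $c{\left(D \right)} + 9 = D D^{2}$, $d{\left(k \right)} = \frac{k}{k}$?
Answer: $99087030$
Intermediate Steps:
$d{\left(k \right)} = 1$
$c{\left(D \right)} = -9 + D^{3}$ ($c{\left(D \right)} = -9 + D D^{2} = -9 + D^{3}$)
$x = 262135$ ($x = -9 + \left(\left(1 - 9\right)^{2}\right)^{3} = -9 + \left(\left(-8\right)^{2}\right)^{3} = -9 + 64^{3} = -9 + 262144 = 262135$)
$- 63 \left(- 6 x\right) = - 63 \left(\left(-6\right) 262135\right) = \left(-63\right) \left(-1572810\right) = 99087030$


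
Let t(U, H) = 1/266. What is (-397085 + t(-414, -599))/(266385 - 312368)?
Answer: 105624609/12231478 ≈ 8.6355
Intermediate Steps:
t(U, H) = 1/266
(-397085 + t(-414, -599))/(266385 - 312368) = (-397085 + 1/266)/(266385 - 312368) = -105624609/266/(-45983) = -105624609/266*(-1/45983) = 105624609/12231478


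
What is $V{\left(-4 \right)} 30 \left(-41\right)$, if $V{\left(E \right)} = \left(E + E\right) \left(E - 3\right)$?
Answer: $-68880$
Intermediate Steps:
$V{\left(E \right)} = 2 E \left(-3 + E\right)$
$V{\left(-4 \right)} 30 \left(-41\right) = 2 \left(-4\right) \left(-3 - 4\right) 30 \left(-41\right) = 2 \left(-4\right) \left(-7\right) 30 \left(-41\right) = 56 \cdot 30 \left(-41\right) = 1680 \left(-41\right) = -68880$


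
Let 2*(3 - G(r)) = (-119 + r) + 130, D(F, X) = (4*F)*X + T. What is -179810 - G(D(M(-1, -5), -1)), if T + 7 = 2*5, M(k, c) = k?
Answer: -179804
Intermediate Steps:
T = 3 (T = -7 + 2*5 = -7 + 10 = 3)
D(F, X) = 3 + 4*F*X (D(F, X) = (4*F)*X + 3 = 4*F*X + 3 = 3 + 4*F*X)
G(r) = -5/2 - r/2 (G(r) = 3 - ((-119 + r) + 130)/2 = 3 - (11 + r)/2 = 3 + (-11/2 - r/2) = -5/2 - r/2)
-179810 - G(D(M(-1, -5), -1)) = -179810 - (-5/2 - (3 + 4*(-1)*(-1))/2) = -179810 - (-5/2 - (3 + 4)/2) = -179810 - (-5/2 - 1/2*7) = -179810 - (-5/2 - 7/2) = -179810 - 1*(-6) = -179810 + 6 = -179804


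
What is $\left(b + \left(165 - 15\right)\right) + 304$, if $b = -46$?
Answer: $408$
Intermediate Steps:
$\left(b + \left(165 - 15\right)\right) + 304 = \left(-46 + \left(165 - 15\right)\right) + 304 = \left(-46 + 150\right) + 304 = 104 + 304 = 408$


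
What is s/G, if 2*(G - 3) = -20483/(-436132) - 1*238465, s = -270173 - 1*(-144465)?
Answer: 109650562912/103999580105 ≈ 1.0543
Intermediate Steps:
s = -125708 (s = -270173 + 144465 = -125708)
G = -103999580105/872264 (G = 3 + (-20483/(-436132) - 1*238465)/2 = 3 + (-20483*(-1/436132) - 238465)/2 = 3 + (20483/436132 - 238465)/2 = 3 + (½)*(-104002196897/436132) = 3 - 104002196897/872264 = -103999580105/872264 ≈ -1.1923e+5)
s/G = -125708/(-103999580105/872264) = -125708*(-872264/103999580105) = 109650562912/103999580105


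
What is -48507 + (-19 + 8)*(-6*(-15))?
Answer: -49497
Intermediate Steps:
-48507 + (-19 + 8)*(-6*(-15)) = -48507 - 11*90 = -48507 - 990 = -49497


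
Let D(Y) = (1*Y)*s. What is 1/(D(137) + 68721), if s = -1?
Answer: 1/68584 ≈ 1.4581e-5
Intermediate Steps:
D(Y) = -Y (D(Y) = (1*Y)*(-1) = Y*(-1) = -Y)
1/(D(137) + 68721) = 1/(-1*137 + 68721) = 1/(-137 + 68721) = 1/68584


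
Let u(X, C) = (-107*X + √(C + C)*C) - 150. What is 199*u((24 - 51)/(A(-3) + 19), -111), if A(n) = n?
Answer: 97311/16 - 22089*I*√222 ≈ 6081.9 - 3.2912e+5*I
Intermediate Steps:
u(X, C) = -150 - 107*X + √2*C^(3/2) (u(X, C) = (-107*X + √(2*C)*C) - 150 = (-107*X + (√2*√C)*C) - 150 = (-107*X + √2*C^(3/2)) - 150 = -150 - 107*X + √2*C^(3/2))
199*u((24 - 51)/(A(-3) + 19), -111) = 199*(-150 - 107*(24 - 51)/(-3 + 19) + √2*(-111)^(3/2)) = 199*(-150 - (-2889)/16 + √2*(-111*I*√111)) = 199*(-150 - (-2889)/16 - 111*I*√222) = 199*(-150 - 107*(-27/16) - 111*I*√222) = 199*(-150 + 2889/16 - 111*I*√222) = 199*(489/16 - 111*I*√222) = 97311/16 - 22089*I*√222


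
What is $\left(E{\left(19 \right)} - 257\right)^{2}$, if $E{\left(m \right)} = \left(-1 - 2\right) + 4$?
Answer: $65536$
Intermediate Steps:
$E{\left(m \right)} = 1$ ($E{\left(m \right)} = -3 + 4 = 1$)
$\left(E{\left(19 \right)} - 257\right)^{2} = \left(1 - 257\right)^{2} = \left(-256\right)^{2} = 65536$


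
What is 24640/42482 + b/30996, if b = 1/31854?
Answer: 1105828176011/1906566253704 ≈ 0.58001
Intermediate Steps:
b = 1/31854 ≈ 3.1393e-5
24640/42482 + b/30996 = 24640/42482 + (1/31854)/30996 = 24640*(1/42482) + (1/31854)*(1/30996) = 1120/1931 + 1/987346584 = 1105828176011/1906566253704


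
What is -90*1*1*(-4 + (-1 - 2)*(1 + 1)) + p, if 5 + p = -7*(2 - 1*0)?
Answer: 881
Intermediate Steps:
p = -19 (p = -5 - 7*(2 - 1*0) = -5 - 7*(2 + 0) = -5 - 7*2 = -5 - 14 = -19)
-90*1*1*(-4 + (-1 - 2)*(1 + 1)) + p = -90*1*1*(-4 + (-1 - 2)*(1 + 1)) - 19 = -90*(-4 - 3*2) - 19 = -90*(-4 - 6) - 19 = -90*(-10) - 19 = 900 - 19 = 881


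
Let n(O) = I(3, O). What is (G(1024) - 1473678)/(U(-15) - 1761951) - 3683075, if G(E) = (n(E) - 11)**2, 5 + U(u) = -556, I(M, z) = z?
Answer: -6491463436891/1762512 ≈ -3.6831e+6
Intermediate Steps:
U(u) = -561 (U(u) = -5 - 556 = -561)
n(O) = O
G(E) = (-11 + E)**2 (G(E) = (E - 11)**2 = (-11 + E)**2)
(G(1024) - 1473678)/(U(-15) - 1761951) - 3683075 = ((-11 + 1024)**2 - 1473678)/(-561 - 1761951) - 3683075 = (1013**2 - 1473678)/(-1762512) - 3683075 = (1026169 - 1473678)*(-1/1762512) - 3683075 = -447509*(-1/1762512) - 3683075 = 447509/1762512 - 3683075 = -6491463436891/1762512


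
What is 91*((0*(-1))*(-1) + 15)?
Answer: 1365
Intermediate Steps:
91*((0*(-1))*(-1) + 15) = 91*(0*(-1) + 15) = 91*(0 + 15) = 91*15 = 1365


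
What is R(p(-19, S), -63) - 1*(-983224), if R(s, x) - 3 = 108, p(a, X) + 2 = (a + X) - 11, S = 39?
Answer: 983335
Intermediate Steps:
p(a, X) = -13 + X + a (p(a, X) = -2 + ((a + X) - 11) = -2 + ((X + a) - 11) = -2 + (-11 + X + a) = -13 + X + a)
R(s, x) = 111 (R(s, x) = 3 + 108 = 111)
R(p(-19, S), -63) - 1*(-983224) = 111 - 1*(-983224) = 111 + 983224 = 983335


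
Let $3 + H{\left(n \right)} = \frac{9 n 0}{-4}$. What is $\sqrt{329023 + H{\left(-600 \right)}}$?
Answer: $2 \sqrt{82255} \approx 573.6$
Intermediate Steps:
$H{\left(n \right)} = -3$ ($H{\left(n \right)} = -3 + \frac{9 n 0}{-4} = -3 + 0 \left(- \frac{1}{4}\right) = -3 + 0 = -3$)
$\sqrt{329023 + H{\left(-600 \right)}} = \sqrt{329023 - 3} = \sqrt{329020} = 2 \sqrt{82255}$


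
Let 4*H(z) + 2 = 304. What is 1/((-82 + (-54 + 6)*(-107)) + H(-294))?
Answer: 2/10259 ≈ 0.00019495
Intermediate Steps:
H(z) = 151/2 (H(z) = -1/2 + (1/4)*304 = -1/2 + 76 = 151/2)
1/((-82 + (-54 + 6)*(-107)) + H(-294)) = 1/((-82 + (-54 + 6)*(-107)) + 151/2) = 1/((-82 - 48*(-107)) + 151/2) = 1/((-82 + 5136) + 151/2) = 1/(5054 + 151/2) = 1/(10259/2) = 2/10259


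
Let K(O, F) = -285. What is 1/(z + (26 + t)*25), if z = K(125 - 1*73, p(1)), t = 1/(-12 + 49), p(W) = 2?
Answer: 37/13530 ≈ 0.0027347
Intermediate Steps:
t = 1/37 ≈ 0.027027
z = -285
1/(z + (26 + t)*25) = 1/(-285 + (26 + 1/37)*25) = 1/(-285 + (963/37)*25) = 1/(-285 + 24075/37) = 1/(13530/37) = 37/13530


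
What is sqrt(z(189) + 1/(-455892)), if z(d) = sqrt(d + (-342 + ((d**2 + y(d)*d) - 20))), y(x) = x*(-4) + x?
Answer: sqrt(-113973 + 51959378916*I*sqrt(71615))/227946 ≈ 11.567 + 11.567*I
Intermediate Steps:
y(x) = -3*x (y(x) = -4*x + x = -3*x)
z(d) = sqrt(-362 + d - 2*d**2) (z(d) = sqrt(d + (-342 + ((d**2 + (-3*d)*d) - 20))) = sqrt(d + (-342 + ((d**2 - 3*d**2) - 20))) = sqrt(d + (-342 + (-2*d**2 - 20))) = sqrt(d + (-342 + (-20 - 2*d**2))) = sqrt(d + (-362 - 2*d**2)) = sqrt(-362 + d - 2*d**2))
sqrt(z(189) + 1/(-455892)) = sqrt(sqrt(-362 + 189 - 2*189**2) + 1/(-455892)) = sqrt(sqrt(-362 + 189 - 2*35721) - 1/455892) = sqrt(sqrt(-362 + 189 - 71442) - 1/455892) = sqrt(sqrt(-71615) - 1/455892) = sqrt(I*sqrt(71615) - 1/455892) = sqrt(-1/455892 + I*sqrt(71615))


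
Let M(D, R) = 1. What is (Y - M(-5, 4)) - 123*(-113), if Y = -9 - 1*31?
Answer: 13858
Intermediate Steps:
Y = -40 (Y = -9 - 31 = -40)
(Y - M(-5, 4)) - 123*(-113) = (-40 - 1*1) - 123*(-113) = (-40 - 1) + 13899 = -41 + 13899 = 13858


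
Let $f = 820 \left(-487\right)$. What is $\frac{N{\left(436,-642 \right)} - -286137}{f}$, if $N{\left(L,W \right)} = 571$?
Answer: $- \frac{71677}{99835} \approx -0.71795$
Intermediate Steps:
$f = -399340$
$\frac{N{\left(436,-642 \right)} - -286137}{f} = \frac{571 - -286137}{-399340} = \left(571 + 286137\right) \left(- \frac{1}{399340}\right) = 286708 \left(- \frac{1}{399340}\right) = - \frac{71677}{99835}$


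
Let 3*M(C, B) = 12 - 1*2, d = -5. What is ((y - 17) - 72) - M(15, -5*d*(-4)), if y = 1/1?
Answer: -274/3 ≈ -91.333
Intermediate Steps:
y = 1
M(C, B) = 10/3 (M(C, B) = (12 - 1*2)/3 = (12 - 2)/3 = (⅓)*10 = 10/3)
((y - 17) - 72) - M(15, -5*d*(-4)) = ((1 - 17) - 72) - 1*10/3 = (-16 - 72) - 10/3 = -88 - 10/3 = -274/3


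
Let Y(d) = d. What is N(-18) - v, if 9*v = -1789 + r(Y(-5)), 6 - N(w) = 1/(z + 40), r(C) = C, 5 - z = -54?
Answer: 20327/99 ≈ 205.32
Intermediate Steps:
z = 59 (z = 5 - 1*(-54) = 5 + 54 = 59)
N(w) = 593/99 (N(w) = 6 - 1/(59 + 40) = 6 - 1/99 = 593/99)
v = -598/3 (v = (-1789 - 5)/9 = (⅑)*(-1794) = -598/3 ≈ -199.33)
N(-18) - v = 593/99 - 1*(-598/3) = 593/99 + 598/3 = 20327/99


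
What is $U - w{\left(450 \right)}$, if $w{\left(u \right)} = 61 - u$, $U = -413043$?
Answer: $-412654$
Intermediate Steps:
$U - w{\left(450 \right)} = -413043 - \left(61 - 450\right) = -413043 - -389 = -413043 + 389 = -412654$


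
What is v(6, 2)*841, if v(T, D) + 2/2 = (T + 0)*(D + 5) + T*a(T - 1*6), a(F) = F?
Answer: 34481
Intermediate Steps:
v(T, D) = -1 + T*(-6 + T) + T*(5 + D) (v(T, D) = -1 + ((T + 0)*(D + 5) + T*(T - 1*6)) = -1 + (T*(5 + D) + T*(T - 6)) = -1 + (T*(5 + D) + T*(-6 + T)) = -1 + (T*(-6 + T) + T*(5 + D)) = -1 + T*(-6 + T) + T*(5 + D))
v(6, 2)*841 = (-1 + 6² - 1*6 + 2*6)*841 = (-1 + 36 - 6 + 12)*841 = 41*841 = 34481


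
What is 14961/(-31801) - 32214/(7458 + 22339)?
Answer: -1470230331/947574397 ≈ -1.5516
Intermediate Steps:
14961/(-31801) - 32214/(7458 + 22339) = 14961*(-1/31801) - 32214/29797 = -14961/31801 - 32214*1/29797 = -14961/31801 - 32214/29797 = -1470230331/947574397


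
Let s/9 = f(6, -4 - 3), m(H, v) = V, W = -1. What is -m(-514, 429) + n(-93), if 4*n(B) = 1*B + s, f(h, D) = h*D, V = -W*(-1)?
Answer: -467/4 ≈ -116.75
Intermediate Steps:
V = -1 (V = -1*(-1)*(-1) = 1*(-1) = -1)
m(H, v) = -1
f(h, D) = D*h
s = -378 (s = 9*((-4 - 3)*6) = 9*(-7*6) = 9*(-42) = -378)
n(B) = -189/2 + B/4 (n(B) = (1*B - 378)/4 = (B - 378)/4 = (-378 + B)/4 = -189/2 + B/4)
-m(-514, 429) + n(-93) = -1*(-1) + (-189/2 + (1/4)*(-93)) = 1 + (-189/2 - 93/4) = 1 - 471/4 = -467/4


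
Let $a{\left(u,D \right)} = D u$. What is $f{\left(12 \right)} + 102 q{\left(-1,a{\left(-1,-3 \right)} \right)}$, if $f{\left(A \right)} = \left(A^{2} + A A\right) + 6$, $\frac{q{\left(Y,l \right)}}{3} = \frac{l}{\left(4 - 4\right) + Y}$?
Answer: $-624$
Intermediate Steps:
$q{\left(Y,l \right)} = \frac{3 l}{Y}$ ($q{\left(Y,l \right)} = 3 \frac{l}{\left(4 - 4\right) + Y} = 3 \frac{l}{0 + Y} = 3 \frac{l}{Y} = \frac{3 l}{Y}$)
$f{\left(A \right)} = 6 + 2 A^{2}$ ($f{\left(A \right)} = \left(A^{2} + A^{2}\right) + 6 = 2 A^{2} + 6 = 6 + 2 A^{2}$)
$f{\left(12 \right)} + 102 q{\left(-1,a{\left(-1,-3 \right)} \right)} = \left(6 + 2 \cdot 12^{2}\right) + 102 \frac{3 \left(\left(-3\right) \left(-1\right)\right)}{-1} = \left(6 + 2 \cdot 144\right) + 102 \cdot 3 \cdot 3 \left(-1\right) = \left(6 + 288\right) + 102 \left(-9\right) = 294 - 918 = -624$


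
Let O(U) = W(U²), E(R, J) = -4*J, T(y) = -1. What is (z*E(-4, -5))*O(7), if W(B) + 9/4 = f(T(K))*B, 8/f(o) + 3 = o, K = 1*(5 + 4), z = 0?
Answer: 0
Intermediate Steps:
K = 9 (K = 1*9 = 9)
f(o) = 8/(-3 + o)
W(B) = -9/4 - 2*B (W(B) = -9/4 + (8/(-3 - 1))*B = -9/4 + (8/(-4))*B = -9/4 + (8*(-¼))*B = -9/4 - 2*B)
O(U) = -9/4 - 2*U²
(z*E(-4, -5))*O(7) = (0*(-4*(-5)))*(-9/4 - 2*7²) = (0*20)*(-9/4 - 2*49) = 0*(-9/4 - 98) = 0*(-401/4) = 0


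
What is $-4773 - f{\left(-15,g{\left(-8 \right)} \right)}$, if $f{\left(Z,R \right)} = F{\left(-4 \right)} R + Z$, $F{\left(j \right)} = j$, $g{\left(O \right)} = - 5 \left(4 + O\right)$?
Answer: $-4678$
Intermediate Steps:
$g{\left(O \right)} = -20 - 5 O$
$f{\left(Z,R \right)} = Z - 4 R$ ($f{\left(Z,R \right)} = - 4 R + Z = Z - 4 R$)
$-4773 - f{\left(-15,g{\left(-8 \right)} \right)} = -4773 - \left(-15 - 4 \left(-20 - -40\right)\right) = -4773 - \left(-15 - 4 \left(-20 + 40\right)\right) = -4773 - \left(-15 - 80\right) = -4773 - -95 = -4773 + 95 = -4678$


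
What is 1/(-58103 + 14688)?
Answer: -1/43415 ≈ -2.3034e-5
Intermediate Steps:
1/(-58103 + 14688) = 1/(-43415) = -1/43415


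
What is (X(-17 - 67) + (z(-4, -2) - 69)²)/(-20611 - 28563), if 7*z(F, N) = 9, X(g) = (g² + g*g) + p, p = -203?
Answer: -906217/2409526 ≈ -0.37610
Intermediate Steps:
X(g) = -203 + 2*g² (X(g) = (g² + g*g) - 203 = (g² + g²) - 203 = 2*g² - 203 = -203 + 2*g²)
z(F, N) = 9/7 (z(F, N) = (⅐)*9 = 9/7)
(X(-17 - 67) + (z(-4, -2) - 69)²)/(-20611 - 28563) = ((-203 + 2*(-17 - 67)²) + (9/7 - 69)²)/(-20611 - 28563) = ((-203 + 2*(-84)²) + (-474/7)²)/(-49174) = ((-203 + 2*7056) + 224676/49)*(-1/49174) = ((-203 + 14112) + 224676/49)*(-1/49174) = (13909 + 224676/49)*(-1/49174) = (906217/49)*(-1/49174) = -906217/2409526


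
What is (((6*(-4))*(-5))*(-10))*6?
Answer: -7200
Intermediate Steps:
(((6*(-4))*(-5))*(-10))*6 = (-24*(-5)*(-10))*6 = (120*(-10))*6 = -1200*6 = -7200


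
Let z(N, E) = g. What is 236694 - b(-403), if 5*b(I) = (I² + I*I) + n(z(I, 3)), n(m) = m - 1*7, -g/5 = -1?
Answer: 858654/5 ≈ 1.7173e+5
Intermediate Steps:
g = 5 (g = -5*(-1) = 5)
z(N, E) = 5
n(m) = -7 + m (n(m) = m - 7 = -7 + m)
b(I) = -⅖ + 2*I²/5 (b(I) = ((I² + I*I) + (-7 + 5))/5 = ((I² + I²) - 2)/5 = (2*I² - 2)/5 = (-2 + 2*I²)/5 = -⅖ + 2*I²/5)
236694 - b(-403) = 236694 - (-⅖ + (⅖)*(-403)²) = 236694 - (-⅖ + (⅖)*162409) = 236694 - (-⅖ + 324818/5) = 236694 - 1*324816/5 = 236694 - 324816/5 = 858654/5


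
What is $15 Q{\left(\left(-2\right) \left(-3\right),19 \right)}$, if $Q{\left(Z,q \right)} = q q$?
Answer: $5415$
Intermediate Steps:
$Q{\left(Z,q \right)} = q^{2}$
$15 Q{\left(\left(-2\right) \left(-3\right),19 \right)} = 15 \cdot 19^{2} = 15 \cdot 361 = 5415$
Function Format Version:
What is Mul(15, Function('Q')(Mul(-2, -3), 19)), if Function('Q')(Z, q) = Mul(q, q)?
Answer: 5415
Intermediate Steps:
Function('Q')(Z, q) = Pow(q, 2)
Mul(15, Function('Q')(Mul(-2, -3), 19)) = Mul(15, Pow(19, 2)) = Mul(15, 361) = 5415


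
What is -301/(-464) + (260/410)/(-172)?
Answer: 527647/818032 ≈ 0.64502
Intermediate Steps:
-301/(-464) + (260/410)/(-172) = -301*(-1/464) + (260*(1/410))*(-1/172) = 301/464 + (26/41)*(-1/172) = 301/464 - 13/3526 = 527647/818032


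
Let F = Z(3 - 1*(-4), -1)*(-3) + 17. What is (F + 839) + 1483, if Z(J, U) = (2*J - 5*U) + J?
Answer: 2261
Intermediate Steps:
Z(J, U) = -5*U + 3*J (Z(J, U) = (-5*U + 2*J) + J = -5*U + 3*J)
F = -61 (F = (-5*(-1) + 3*(3 - 1*(-4)))*(-3) + 17 = (5 + 3*(3 + 4))*(-3) + 17 = (5 + 3*7)*(-3) + 17 = (5 + 21)*(-3) + 17 = 26*(-3) + 17 = -78 + 17 = -61)
(F + 839) + 1483 = (-61 + 839) + 1483 = 778 + 1483 = 2261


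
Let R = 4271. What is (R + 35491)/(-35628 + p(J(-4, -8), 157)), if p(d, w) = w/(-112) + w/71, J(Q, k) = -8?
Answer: -316187424/283307419 ≈ -1.1161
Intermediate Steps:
p(d, w) = 41*w/7952 (p(d, w) = w*(-1/112) + w*(1/71) = -w/112 + w/71 = 41*w/7952)
(R + 35491)/(-35628 + p(J(-4, -8), 157)) = (4271 + 35491)/(-35628 + (41/7952)*157) = 39762/(-35628 + 6437/7952) = 39762/(-283307419/7952) = 39762*(-7952/283307419) = -316187424/283307419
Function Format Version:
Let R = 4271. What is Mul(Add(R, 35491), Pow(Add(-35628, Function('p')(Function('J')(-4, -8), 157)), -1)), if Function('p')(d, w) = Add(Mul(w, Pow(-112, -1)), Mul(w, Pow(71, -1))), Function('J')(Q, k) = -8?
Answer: Rational(-316187424, 283307419) ≈ -1.1161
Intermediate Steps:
Function('p')(d, w) = Mul(Rational(41, 7952), w) (Function('p')(d, w) = Add(Mul(w, Rational(-1, 112)), Mul(w, Rational(1, 71))) = Add(Mul(Rational(-1, 112), w), Mul(Rational(1, 71), w)) = Mul(Rational(41, 7952), w))
Mul(Add(R, 35491), Pow(Add(-35628, Function('p')(Function('J')(-4, -8), 157)), -1)) = Mul(Add(4271, 35491), Pow(Add(-35628, Mul(Rational(41, 7952), 157)), -1)) = Mul(39762, Pow(Add(-35628, Rational(6437, 7952)), -1)) = Mul(39762, Pow(Rational(-283307419, 7952), -1)) = Mul(39762, Rational(-7952, 283307419)) = Rational(-316187424, 283307419)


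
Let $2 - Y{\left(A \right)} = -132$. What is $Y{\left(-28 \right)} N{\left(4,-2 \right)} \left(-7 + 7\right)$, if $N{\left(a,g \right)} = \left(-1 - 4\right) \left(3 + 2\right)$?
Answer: $0$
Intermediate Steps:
$N{\left(a,g \right)} = -25$ ($N{\left(a,g \right)} = \left(-5\right) 5 = -25$)
$Y{\left(A \right)} = 134$ ($Y{\left(A \right)} = 2 - -132 = 2 + 132 = 134$)
$Y{\left(-28 \right)} N{\left(4,-2 \right)} \left(-7 + 7\right) = 134 \left(- 25 \left(-7 + 7\right)\right) = 134 \left(\left(-25\right) 0\right) = 134 \cdot 0 = 0$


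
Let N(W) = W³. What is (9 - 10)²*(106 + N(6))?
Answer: 322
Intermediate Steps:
(9 - 10)²*(106 + N(6)) = (9 - 10)²*(106 + 6³) = (-1)²*(106 + 216) = 1*322 = 322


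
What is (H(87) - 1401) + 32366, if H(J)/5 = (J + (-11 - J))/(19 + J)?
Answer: 3282235/106 ≈ 30964.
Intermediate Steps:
H(J) = -55/(19 + J) (H(J) = 5*((J + (-11 - J))/(19 + J)) = 5*(-11/(19 + J)) = -55/(19 + J))
(H(87) - 1401) + 32366 = (-55/(19 + 87) - 1401) + 32366 = (-55/106 - 1401) + 32366 = -148561/106 + 32366 = 3282235/106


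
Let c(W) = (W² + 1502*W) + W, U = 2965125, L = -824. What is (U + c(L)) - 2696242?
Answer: -290613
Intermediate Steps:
c(W) = W² + 1503*W
(U + c(L)) - 2696242 = (2965125 - 824*(1503 - 824)) - 2696242 = (2965125 - 824*679) - 2696242 = (2965125 - 559496) - 2696242 = 2405629 - 2696242 = -290613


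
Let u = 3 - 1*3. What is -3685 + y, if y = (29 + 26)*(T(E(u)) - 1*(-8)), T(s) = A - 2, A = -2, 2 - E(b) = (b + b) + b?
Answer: -3465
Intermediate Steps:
u = 0 (u = 3 - 3 = 0)
E(b) = 2 - 3*b (E(b) = 2 - ((b + b) + b) = 2 - (2*b + b) = 2 - 3*b)
T(s) = -4 (T(s) = -2 - 2 = -4)
y = 220 (y = (29 + 26)*(-4 - 1*(-8)) = 55*(-4 + 8) = 55*4 = 220)
-3685 + y = -3685 + 220 = -3465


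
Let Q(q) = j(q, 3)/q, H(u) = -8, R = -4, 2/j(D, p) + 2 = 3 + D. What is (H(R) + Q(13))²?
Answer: 528529/8281 ≈ 63.824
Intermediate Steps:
j(D, p) = 2/(1 + D) (j(D, p) = 2/(-2 + (3 + D)) = 2/(1 + D))
Q(q) = 2/(q*(1 + q)) (Q(q) = (2/(1 + q))/q = 2/(q*(1 + q)))
(H(R) + Q(13))² = (-8 + 2/(13*(1 + 13)))² = (-8 + 2*(1/13)/14)² = (-8 + 2*(1/13)*(1/14))² = (-8 + 1/91)² = (-727/91)² = 528529/8281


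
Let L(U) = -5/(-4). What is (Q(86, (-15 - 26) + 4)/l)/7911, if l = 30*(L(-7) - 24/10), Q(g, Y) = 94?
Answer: -188/545859 ≈ -0.00034441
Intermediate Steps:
L(U) = 5/4 (L(U) = -5*(-1/4) = 5/4)
l = -69/2 (l = 30*(5/4 - 24/10) = 30*(5/4 - 24*1/10) = 30*(5/4 - 12/5) = 30*(-23/20) = -69/2 ≈ -34.500)
(Q(86, (-15 - 26) + 4)/l)/7911 = (94/(-69/2))/7911 = (94*(-2/69))*(1/7911) = -188/69*1/7911 = -188/545859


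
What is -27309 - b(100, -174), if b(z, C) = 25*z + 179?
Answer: -29988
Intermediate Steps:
b(z, C) = 179 + 25*z
-27309 - b(100, -174) = -27309 - (179 + 25*100) = -27309 - (179 + 2500) = -27309 - 1*2679 = -27309 - 2679 = -29988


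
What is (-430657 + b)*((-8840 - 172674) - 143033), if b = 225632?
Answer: 66540248675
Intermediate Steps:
(-430657 + b)*((-8840 - 172674) - 143033) = (-430657 + 225632)*((-8840 - 172674) - 143033) = -205025*(-181514 - 143033) = -205025*(-324547) = 66540248675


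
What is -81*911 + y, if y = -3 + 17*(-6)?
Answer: -73896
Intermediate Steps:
y = -105 (y = -3 - 102 = -105)
-81*911 + y = -81*911 - 105 = -73791 - 105 = -73896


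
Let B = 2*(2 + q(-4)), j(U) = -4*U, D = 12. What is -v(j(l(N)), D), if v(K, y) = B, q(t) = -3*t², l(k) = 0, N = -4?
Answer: 92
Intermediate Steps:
B = -92 (B = 2*(2 - 3*(-4)²) = 2*(2 - 3*16) = 2*(2 - 48) = 2*(-46) = -92)
v(K, y) = -92
-v(j(l(N)), D) = -1*(-92) = 92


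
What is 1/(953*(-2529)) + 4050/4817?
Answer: 9761050033/11609629929 ≈ 0.84077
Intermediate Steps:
1/(953*(-2529)) + 4050/4817 = (1/953)*(-1/2529) + 4050*(1/4817) = -1/2410137 + 4050/4817 = 9761050033/11609629929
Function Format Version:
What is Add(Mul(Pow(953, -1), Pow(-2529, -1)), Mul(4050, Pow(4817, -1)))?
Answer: Rational(9761050033, 11609629929) ≈ 0.84077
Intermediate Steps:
Add(Mul(Pow(953, -1), Pow(-2529, -1)), Mul(4050, Pow(4817, -1))) = Add(Mul(Rational(1, 953), Rational(-1, 2529)), Mul(4050, Rational(1, 4817))) = Add(Rational(-1, 2410137), Rational(4050, 4817)) = Rational(9761050033, 11609629929)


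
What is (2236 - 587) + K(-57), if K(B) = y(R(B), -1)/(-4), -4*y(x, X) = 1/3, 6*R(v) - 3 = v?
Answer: 79153/48 ≈ 1649.0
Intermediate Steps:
R(v) = ½ + v/6
y(x, X) = -1/12 (y(x, X) = -¼/3 = -¼*⅓ = -1/12)
K(B) = 1/48 (K(B) = -1/12/(-4) = -1/12*(-¼) = 1/48)
(2236 - 587) + K(-57) = (2236 - 587) + 1/48 = 1649 + 1/48 = 79153/48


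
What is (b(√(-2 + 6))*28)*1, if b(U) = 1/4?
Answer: 7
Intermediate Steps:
b(U) = ¼
(b(√(-2 + 6))*28)*1 = ((¼)*28)*1 = 7*1 = 7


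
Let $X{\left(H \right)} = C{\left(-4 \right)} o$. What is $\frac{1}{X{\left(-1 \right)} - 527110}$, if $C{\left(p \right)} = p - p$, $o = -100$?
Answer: $- \frac{1}{527110} \approx -1.8971 \cdot 10^{-6}$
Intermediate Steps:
$C{\left(p \right)} = 0$
$X{\left(H \right)} = 0$ ($X{\left(H \right)} = 0 \left(-100\right) = 0$)
$\frac{1}{X{\left(-1 \right)} - 527110} = \frac{1}{0 - 527110} = \frac{1}{-527110} = - \frac{1}{527110}$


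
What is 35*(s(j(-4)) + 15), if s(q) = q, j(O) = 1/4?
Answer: 2135/4 ≈ 533.75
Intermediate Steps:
j(O) = 1/4
35*(s(j(-4)) + 15) = 35*(1/4 + 15) = 35*(61/4) = 2135/4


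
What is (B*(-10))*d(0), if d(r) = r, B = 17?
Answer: 0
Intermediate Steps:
(B*(-10))*d(0) = (17*(-10))*0 = -170*0 = 0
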